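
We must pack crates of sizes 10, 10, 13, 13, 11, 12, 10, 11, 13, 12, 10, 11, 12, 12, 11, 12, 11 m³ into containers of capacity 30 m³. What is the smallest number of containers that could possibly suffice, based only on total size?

7

Total size = 10 + 10 + 13 + 13 + 11 + 12 + 10 + 11 + 13 + 12 + 10 + 11 + 12 + 12 + 11 + 12 + 11 = 194 m³.
⌈194 / 30⌉ = 7.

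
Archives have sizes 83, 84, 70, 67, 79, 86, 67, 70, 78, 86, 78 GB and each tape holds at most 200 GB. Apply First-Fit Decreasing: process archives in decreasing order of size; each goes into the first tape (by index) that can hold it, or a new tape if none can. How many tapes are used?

Sorted descending: 86, 86, 84, 83, 79, 78, 78, 70, 70, 67, 67.
tape 1: place 86 GB, 114 GB left
tape 1: place 86 GB, 28 GB left
tape 2: place 84 GB, 116 GB left
tape 2: place 83 GB, 33 GB left
tape 3: place 79 GB, 121 GB left
tape 3: place 78 GB, 43 GB left
tape 4: place 78 GB, 122 GB left
tape 4: place 70 GB, 52 GB left
tape 5: place 70 GB, 130 GB left
tape 5: place 67 GB, 63 GB left
tape 6: place 67 GB, 133 GB left

6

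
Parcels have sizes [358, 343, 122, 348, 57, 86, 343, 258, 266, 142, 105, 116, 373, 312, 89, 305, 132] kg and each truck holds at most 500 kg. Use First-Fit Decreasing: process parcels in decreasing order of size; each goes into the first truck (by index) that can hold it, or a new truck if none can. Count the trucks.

9 trucks

Sorted descending: 373, 358, 348, 343, 343, 312, 305, 266, 258, 142, 132, 122, 116, 105, 89, 86, 57.
373 kg → truck 1 (remaining 127 kg)
358 kg → truck 2 (remaining 142 kg)
348 kg → truck 3 (remaining 152 kg)
343 kg → truck 4 (remaining 157 kg)
343 kg → truck 5 (remaining 157 kg)
312 kg → truck 6 (remaining 188 kg)
305 kg → truck 7 (remaining 195 kg)
266 kg → truck 8 (remaining 234 kg)
258 kg → truck 9 (remaining 242 kg)
142 kg → truck 2 (remaining 0 kg)
132 kg → truck 3 (remaining 20 kg)
122 kg → truck 1 (remaining 5 kg)
116 kg → truck 4 (remaining 41 kg)
105 kg → truck 5 (remaining 52 kg)
89 kg → truck 6 (remaining 99 kg)
86 kg → truck 6 (remaining 13 kg)
57 kg → truck 7 (remaining 138 kg)
Final trucks: [373,122] [358,142] [348,132] [343,116] [343,105] [312,89,86] [305,57] [266] [258].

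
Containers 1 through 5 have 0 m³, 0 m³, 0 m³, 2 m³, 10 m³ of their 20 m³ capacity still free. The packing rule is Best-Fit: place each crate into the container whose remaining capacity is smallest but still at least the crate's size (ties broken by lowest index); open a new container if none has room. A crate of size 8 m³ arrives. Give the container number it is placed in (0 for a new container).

Containers with room: container 5 (10 m³).
Tightest fit is container 5 with 10 m³ free.

5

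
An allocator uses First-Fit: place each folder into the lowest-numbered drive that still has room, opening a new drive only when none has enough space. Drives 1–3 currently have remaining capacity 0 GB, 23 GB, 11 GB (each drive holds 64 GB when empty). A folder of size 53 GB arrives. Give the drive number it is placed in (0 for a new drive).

No drive has ≥ 53 GB free, so a new drive is opened.

0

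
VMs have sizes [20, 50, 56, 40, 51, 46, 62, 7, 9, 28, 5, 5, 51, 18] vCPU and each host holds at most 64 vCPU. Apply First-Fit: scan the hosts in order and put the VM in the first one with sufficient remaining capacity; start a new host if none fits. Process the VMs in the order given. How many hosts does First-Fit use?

host 1: place 20 vCPU, 44 vCPU left
host 2: place 50 vCPU, 14 vCPU left
host 3: place 56 vCPU, 8 vCPU left
host 1: place 40 vCPU, 4 vCPU left
host 4: place 51 vCPU, 13 vCPU left
host 5: place 46 vCPU, 18 vCPU left
host 6: place 62 vCPU, 2 vCPU left
host 2: place 7 vCPU, 7 vCPU left
host 4: place 9 vCPU, 4 vCPU left
host 7: place 28 vCPU, 36 vCPU left
host 2: place 5 vCPU, 2 vCPU left
host 3: place 5 vCPU, 3 vCPU left
host 8: place 51 vCPU, 13 vCPU left
host 5: place 18 vCPU, 0 vCPU left
Final hosts: [20,40] [50,7,5] [56,5] [51,9] [46,18] [62] [28] [51].

8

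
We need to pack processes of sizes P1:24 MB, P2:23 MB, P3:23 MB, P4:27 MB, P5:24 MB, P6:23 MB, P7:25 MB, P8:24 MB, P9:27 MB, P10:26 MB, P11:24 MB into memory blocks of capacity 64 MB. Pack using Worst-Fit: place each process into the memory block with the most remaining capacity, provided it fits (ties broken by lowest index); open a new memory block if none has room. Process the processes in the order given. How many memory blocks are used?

6 memory blocks

memory block 1: place P1 (24 MB), 40 MB left
memory block 1: place P2 (23 MB), 17 MB left
memory block 2: place P3 (23 MB), 41 MB left
memory block 2: place P4 (27 MB), 14 MB left
memory block 3: place P5 (24 MB), 40 MB left
memory block 3: place P6 (23 MB), 17 MB left
memory block 4: place P7 (25 MB), 39 MB left
memory block 4: place P8 (24 MB), 15 MB left
memory block 5: place P9 (27 MB), 37 MB left
memory block 5: place P10 (26 MB), 11 MB left
memory block 6: place P11 (24 MB), 40 MB left
Final memory blocks: [24,23] [23,27] [24,23] [25,24] [27,26] [24].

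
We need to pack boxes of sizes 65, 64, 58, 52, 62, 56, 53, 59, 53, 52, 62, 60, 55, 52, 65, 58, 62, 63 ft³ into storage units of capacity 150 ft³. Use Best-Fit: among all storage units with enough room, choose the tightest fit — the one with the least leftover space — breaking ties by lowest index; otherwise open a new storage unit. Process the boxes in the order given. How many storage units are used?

9

65 ft³ → storage unit 1 (remaining 85 ft³)
64 ft³ → storage unit 1 (remaining 21 ft³)
58 ft³ → storage unit 2 (remaining 92 ft³)
52 ft³ → storage unit 2 (remaining 40 ft³)
62 ft³ → storage unit 3 (remaining 88 ft³)
56 ft³ → storage unit 3 (remaining 32 ft³)
53 ft³ → storage unit 4 (remaining 97 ft³)
59 ft³ → storage unit 4 (remaining 38 ft³)
53 ft³ → storage unit 5 (remaining 97 ft³)
52 ft³ → storage unit 5 (remaining 45 ft³)
62 ft³ → storage unit 6 (remaining 88 ft³)
60 ft³ → storage unit 6 (remaining 28 ft³)
55 ft³ → storage unit 7 (remaining 95 ft³)
52 ft³ → storage unit 7 (remaining 43 ft³)
65 ft³ → storage unit 8 (remaining 85 ft³)
58 ft³ → storage unit 8 (remaining 27 ft³)
62 ft³ → storage unit 9 (remaining 88 ft³)
63 ft³ → storage unit 9 (remaining 25 ft³)
Final storage units: [65,64] [58,52] [62,56] [53,59] [53,52] [62,60] [55,52] [65,58] [62,63].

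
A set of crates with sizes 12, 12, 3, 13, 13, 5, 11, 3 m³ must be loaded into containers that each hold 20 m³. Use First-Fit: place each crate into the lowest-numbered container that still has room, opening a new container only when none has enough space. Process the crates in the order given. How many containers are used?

Put 12 m³ in container 1; 8 m³ remain.
Put 12 m³ in container 2; 8 m³ remain.
Put 3 m³ in container 1; 5 m³ remain.
Put 13 m³ in container 3; 7 m³ remain.
Put 13 m³ in container 4; 7 m³ remain.
Put 5 m³ in container 1; 0 m³ remain.
Put 11 m³ in container 5; 9 m³ remain.
Put 3 m³ in container 2; 5 m³ remain.
Final containers: [12,3,5] [12,3] [13] [13] [11].

5 containers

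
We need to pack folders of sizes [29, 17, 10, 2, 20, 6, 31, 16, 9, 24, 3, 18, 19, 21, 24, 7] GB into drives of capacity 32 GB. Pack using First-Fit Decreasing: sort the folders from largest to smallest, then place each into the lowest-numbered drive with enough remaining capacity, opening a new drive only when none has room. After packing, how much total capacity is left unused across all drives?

64

Sorted descending: 31, 29, 24, 24, 21, 20, 19, 18, 17, 16, 10, 9, 7, 6, 3, 2.
Put 31 GB in drive 1; 1 GB remain.
Put 29 GB in drive 2; 3 GB remain.
Put 24 GB in drive 3; 8 GB remain.
Put 24 GB in drive 4; 8 GB remain.
Put 21 GB in drive 5; 11 GB remain.
Put 20 GB in drive 6; 12 GB remain.
Put 19 GB in drive 7; 13 GB remain.
Put 18 GB in drive 8; 14 GB remain.
Put 17 GB in drive 9; 15 GB remain.
Put 16 GB in drive 10; 16 GB remain.
Put 10 GB in drive 5; 1 GB remain.
Put 9 GB in drive 6; 3 GB remain.
Put 7 GB in drive 3; 1 GB remain.
Put 6 GB in drive 4; 2 GB remain.
Put 3 GB in drive 2; 0 GB remain.
Put 2 GB in drive 4; 0 GB remain.
10 drives × 32 GB = 320 GB; used 256 GB; unused 64 GB.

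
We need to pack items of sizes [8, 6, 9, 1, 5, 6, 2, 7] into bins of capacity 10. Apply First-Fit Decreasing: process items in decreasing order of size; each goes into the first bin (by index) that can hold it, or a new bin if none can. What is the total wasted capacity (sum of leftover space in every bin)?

Sorted descending: 9, 8, 7, 6, 6, 5, 2, 1.
bin 1: place 9, 1 left
bin 2: place 8, 2 left
bin 3: place 7, 3 left
bin 4: place 6, 4 left
bin 5: place 6, 4 left
bin 6: place 5, 5 left
bin 2: place 2, 0 left
bin 1: place 1, 0 left
6 bins × 10 = 60; used 44; unused 16.

16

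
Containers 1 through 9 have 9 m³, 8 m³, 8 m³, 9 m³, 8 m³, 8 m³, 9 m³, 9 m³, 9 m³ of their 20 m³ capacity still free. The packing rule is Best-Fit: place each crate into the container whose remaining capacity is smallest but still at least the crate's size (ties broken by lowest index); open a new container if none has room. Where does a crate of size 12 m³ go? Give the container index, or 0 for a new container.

No container has ≥ 12 m³ free, so a new container is opened.

0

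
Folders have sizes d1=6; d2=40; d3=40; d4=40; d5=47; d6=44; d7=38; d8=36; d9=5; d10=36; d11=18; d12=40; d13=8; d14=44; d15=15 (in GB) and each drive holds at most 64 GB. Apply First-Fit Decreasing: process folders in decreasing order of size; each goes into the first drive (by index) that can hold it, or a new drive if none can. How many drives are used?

Sorted descending: 47, 44, 44, 40, 40, 40, 40, 38, 36, 36, 18, 15, 8, 6, 5.
47 GB → drive 1 (remaining 17 GB)
44 GB → drive 2 (remaining 20 GB)
44 GB → drive 3 (remaining 20 GB)
40 GB → drive 4 (remaining 24 GB)
40 GB → drive 5 (remaining 24 GB)
40 GB → drive 6 (remaining 24 GB)
40 GB → drive 7 (remaining 24 GB)
38 GB → drive 8 (remaining 26 GB)
36 GB → drive 9 (remaining 28 GB)
36 GB → drive 10 (remaining 28 GB)
18 GB → drive 2 (remaining 2 GB)
15 GB → drive 1 (remaining 2 GB)
8 GB → drive 3 (remaining 12 GB)
6 GB → drive 3 (remaining 6 GB)
5 GB → drive 3 (remaining 1 GB)

10 drives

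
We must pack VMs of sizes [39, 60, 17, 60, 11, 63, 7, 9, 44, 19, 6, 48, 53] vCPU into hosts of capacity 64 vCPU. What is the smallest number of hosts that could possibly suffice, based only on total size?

Total size = 39 + 60 + 17 + 60 + 11 + 63 + 7 + 9 + 44 + 19 + 6 + 48 + 53 = 436 vCPU.
⌈436 / 64⌉ = 7.

7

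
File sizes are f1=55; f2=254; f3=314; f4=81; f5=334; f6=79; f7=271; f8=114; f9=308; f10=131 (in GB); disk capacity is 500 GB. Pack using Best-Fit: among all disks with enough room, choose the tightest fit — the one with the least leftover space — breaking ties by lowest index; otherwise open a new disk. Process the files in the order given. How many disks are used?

5

disk 1: place f1 (55 GB), 445 GB left
disk 1: place f2 (254 GB), 191 GB left
disk 2: place f3 (314 GB), 186 GB left
disk 2: place f4 (81 GB), 105 GB left
disk 3: place f5 (334 GB), 166 GB left
disk 2: place f6 (79 GB), 26 GB left
disk 4: place f7 (271 GB), 229 GB left
disk 3: place f8 (114 GB), 52 GB left
disk 5: place f9 (308 GB), 192 GB left
disk 1: place f10 (131 GB), 60 GB left
Final disks: [55,254,131] [314,81,79] [334,114] [271] [308].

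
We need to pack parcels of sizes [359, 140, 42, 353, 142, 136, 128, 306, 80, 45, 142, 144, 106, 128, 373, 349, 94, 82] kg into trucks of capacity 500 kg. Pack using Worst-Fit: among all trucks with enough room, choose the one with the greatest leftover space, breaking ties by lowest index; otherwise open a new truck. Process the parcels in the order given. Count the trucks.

7

truck 1: place 359 kg, 141 kg left
truck 1: place 140 kg, 1 kg left
truck 2: place 42 kg, 458 kg left
truck 2: place 353 kg, 105 kg left
truck 3: place 142 kg, 358 kg left
truck 3: place 136 kg, 222 kg left
truck 3: place 128 kg, 94 kg left
truck 4: place 306 kg, 194 kg left
truck 4: place 80 kg, 114 kg left
truck 4: place 45 kg, 69 kg left
truck 5: place 142 kg, 358 kg left
truck 5: place 144 kg, 214 kg left
truck 5: place 106 kg, 108 kg left
truck 6: place 128 kg, 372 kg left
truck 7: place 373 kg, 127 kg left
truck 6: place 349 kg, 23 kg left
truck 7: place 94 kg, 33 kg left
truck 5: place 82 kg, 26 kg left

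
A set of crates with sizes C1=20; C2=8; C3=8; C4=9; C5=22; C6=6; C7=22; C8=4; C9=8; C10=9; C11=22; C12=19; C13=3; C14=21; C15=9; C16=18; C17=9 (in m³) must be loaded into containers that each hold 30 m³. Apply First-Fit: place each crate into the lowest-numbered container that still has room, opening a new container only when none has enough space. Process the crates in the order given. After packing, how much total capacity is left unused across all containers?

Put C1 (20 m³) in container 1; 10 m³ remain.
Put C2 (8 m³) in container 1; 2 m³ remain.
Put C3 (8 m³) in container 2; 22 m³ remain.
Put C4 (9 m³) in container 2; 13 m³ remain.
Put C5 (22 m³) in container 3; 8 m³ remain.
Put C6 (6 m³) in container 2; 7 m³ remain.
Put C7 (22 m³) in container 4; 8 m³ remain.
Put C8 (4 m³) in container 2; 3 m³ remain.
Put C9 (8 m³) in container 3; 0 m³ remain.
Put C10 (9 m³) in container 5; 21 m³ remain.
Put C11 (22 m³) in container 6; 8 m³ remain.
Put C12 (19 m³) in container 5; 2 m³ remain.
Put C13 (3 m³) in container 2; 0 m³ remain.
Put C14 (21 m³) in container 7; 9 m³ remain.
Put C15 (9 m³) in container 7; 0 m³ remain.
Put C16 (18 m³) in container 8; 12 m³ remain.
Put C17 (9 m³) in container 8; 3 m³ remain.
8 containers × 30 m³ = 240 m³; used 217 m³; unused 23 m³.

23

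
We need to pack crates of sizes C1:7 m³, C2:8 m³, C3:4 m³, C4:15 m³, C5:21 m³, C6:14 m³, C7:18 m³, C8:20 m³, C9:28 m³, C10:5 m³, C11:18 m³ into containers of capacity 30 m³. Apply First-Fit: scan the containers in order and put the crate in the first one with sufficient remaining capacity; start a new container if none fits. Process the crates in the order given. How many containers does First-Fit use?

container 1: place C1 (7 m³), 23 m³ left
container 1: place C2 (8 m³), 15 m³ left
container 1: place C3 (4 m³), 11 m³ left
container 2: place C4 (15 m³), 15 m³ left
container 3: place C5 (21 m³), 9 m³ left
container 2: place C6 (14 m³), 1 m³ left
container 4: place C7 (18 m³), 12 m³ left
container 5: place C8 (20 m³), 10 m³ left
container 6: place C9 (28 m³), 2 m³ left
container 1: place C10 (5 m³), 6 m³ left
container 7: place C11 (18 m³), 12 m³ left

7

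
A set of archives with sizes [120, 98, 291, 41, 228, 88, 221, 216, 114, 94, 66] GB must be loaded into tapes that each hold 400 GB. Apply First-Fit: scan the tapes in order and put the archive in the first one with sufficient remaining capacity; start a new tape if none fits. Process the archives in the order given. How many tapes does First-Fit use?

120 GB → tape 1 (remaining 280 GB)
98 GB → tape 1 (remaining 182 GB)
291 GB → tape 2 (remaining 109 GB)
41 GB → tape 1 (remaining 141 GB)
228 GB → tape 3 (remaining 172 GB)
88 GB → tape 1 (remaining 53 GB)
221 GB → tape 4 (remaining 179 GB)
216 GB → tape 5 (remaining 184 GB)
114 GB → tape 3 (remaining 58 GB)
94 GB → tape 2 (remaining 15 GB)
66 GB → tape 4 (remaining 113 GB)

5 tapes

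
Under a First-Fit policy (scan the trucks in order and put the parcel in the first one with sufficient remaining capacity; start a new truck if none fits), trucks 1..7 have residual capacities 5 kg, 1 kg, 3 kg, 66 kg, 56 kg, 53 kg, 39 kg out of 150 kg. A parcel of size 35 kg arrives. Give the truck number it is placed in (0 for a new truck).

Trucks with room: truck 4 (66 kg), truck 5 (56 kg), truck 6 (53 kg), truck 7 (39 kg).
The first with room is truck 4.

4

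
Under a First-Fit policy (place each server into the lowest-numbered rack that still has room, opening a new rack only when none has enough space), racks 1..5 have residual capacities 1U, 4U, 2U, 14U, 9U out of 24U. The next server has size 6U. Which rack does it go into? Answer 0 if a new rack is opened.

Racks with room: rack 4 (14U), rack 5 (9U).
The first with room is rack 4.

4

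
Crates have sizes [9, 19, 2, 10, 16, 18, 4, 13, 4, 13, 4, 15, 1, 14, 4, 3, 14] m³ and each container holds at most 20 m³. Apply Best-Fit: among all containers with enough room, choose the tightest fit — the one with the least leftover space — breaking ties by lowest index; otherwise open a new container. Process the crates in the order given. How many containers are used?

container 1: place 9 m³, 11 m³ left
container 2: place 19 m³, 1 m³ left
container 1: place 2 m³, 9 m³ left
container 3: place 10 m³, 10 m³ left
container 4: place 16 m³, 4 m³ left
container 5: place 18 m³, 2 m³ left
container 4: place 4 m³, 0 m³ left
container 6: place 13 m³, 7 m³ left
container 6: place 4 m³, 3 m³ left
container 7: place 13 m³, 7 m³ left
container 7: place 4 m³, 3 m³ left
container 8: place 15 m³, 5 m³ left
container 2: place 1 m³, 0 m³ left
container 9: place 14 m³, 6 m³ left
container 8: place 4 m³, 1 m³ left
container 6: place 3 m³, 0 m³ left
container 10: place 14 m³, 6 m³ left

10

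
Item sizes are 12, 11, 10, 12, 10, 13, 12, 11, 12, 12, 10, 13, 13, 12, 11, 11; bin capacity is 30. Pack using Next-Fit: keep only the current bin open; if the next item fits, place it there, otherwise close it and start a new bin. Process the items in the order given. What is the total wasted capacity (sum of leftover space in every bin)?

55

12 → bin 1 (remaining 18)
11 → bin 1 (remaining 7)
10 → bin 2 (remaining 20)
12 → bin 2 (remaining 8)
10 → bin 3 (remaining 20)
13 → bin 3 (remaining 7)
12 → bin 4 (remaining 18)
11 → bin 4 (remaining 7)
12 → bin 5 (remaining 18)
12 → bin 5 (remaining 6)
10 → bin 6 (remaining 20)
13 → bin 6 (remaining 7)
13 → bin 7 (remaining 17)
12 → bin 7 (remaining 5)
11 → bin 8 (remaining 19)
11 → bin 8 (remaining 8)
8 bins × 30 = 240; used 185; unused 55.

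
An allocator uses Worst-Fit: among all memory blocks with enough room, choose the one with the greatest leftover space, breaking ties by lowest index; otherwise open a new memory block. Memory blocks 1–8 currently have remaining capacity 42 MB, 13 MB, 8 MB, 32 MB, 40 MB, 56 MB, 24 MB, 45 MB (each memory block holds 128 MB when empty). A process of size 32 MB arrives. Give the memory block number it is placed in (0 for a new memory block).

Memory blocks with room: memory block 1 (42 MB), memory block 4 (32 MB), memory block 5 (40 MB), memory block 6 (56 MB), memory block 8 (45 MB).
Most room is memory block 6 with 56 MB free.

6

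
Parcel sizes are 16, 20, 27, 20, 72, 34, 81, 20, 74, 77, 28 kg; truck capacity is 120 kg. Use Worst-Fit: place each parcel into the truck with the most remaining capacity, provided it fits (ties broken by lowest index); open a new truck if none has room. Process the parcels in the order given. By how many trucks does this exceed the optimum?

Worst-Fit: [16,20,27,20] [72,34] [81,20] [74,28] [77] → 5 trucks.
Total size 469 kg; any packing needs at least ⌈469/120⌉ = 4 trucks.
An optimal packing achieves that bound: [81,34] [77,20,20] [74,28,16] [72,27,20] → 4 trucks.
Excess: 5 − 4 = 1.

1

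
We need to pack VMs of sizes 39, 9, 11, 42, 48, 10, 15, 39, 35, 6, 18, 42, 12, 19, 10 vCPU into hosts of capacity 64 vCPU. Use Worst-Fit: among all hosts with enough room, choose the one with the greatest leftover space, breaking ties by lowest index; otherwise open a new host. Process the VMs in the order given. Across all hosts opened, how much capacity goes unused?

29

Put 39 vCPU in host 1; 25 vCPU remain.
Put 9 vCPU in host 1; 16 vCPU remain.
Put 11 vCPU in host 1; 5 vCPU remain.
Put 42 vCPU in host 2; 22 vCPU remain.
Put 48 vCPU in host 3; 16 vCPU remain.
Put 10 vCPU in host 2; 12 vCPU remain.
Put 15 vCPU in host 3; 1 vCPU remain.
Put 39 vCPU in host 4; 25 vCPU remain.
Put 35 vCPU in host 5; 29 vCPU remain.
Put 6 vCPU in host 5; 23 vCPU remain.
Put 18 vCPU in host 4; 7 vCPU remain.
Put 42 vCPU in host 6; 22 vCPU remain.
Put 12 vCPU in host 5; 11 vCPU remain.
Put 19 vCPU in host 6; 3 vCPU remain.
Put 10 vCPU in host 2; 2 vCPU remain.
6 hosts × 64 vCPU = 384 vCPU; used 355 vCPU; unused 29 vCPU.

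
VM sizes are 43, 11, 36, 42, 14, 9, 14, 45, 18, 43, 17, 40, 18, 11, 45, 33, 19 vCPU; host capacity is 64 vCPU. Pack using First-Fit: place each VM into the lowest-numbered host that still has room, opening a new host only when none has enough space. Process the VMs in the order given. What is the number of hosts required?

8

host 1: place 43 vCPU, 21 vCPU left
host 1: place 11 vCPU, 10 vCPU left
host 2: place 36 vCPU, 28 vCPU left
host 3: place 42 vCPU, 22 vCPU left
host 2: place 14 vCPU, 14 vCPU left
host 1: place 9 vCPU, 1 vCPU left
host 2: place 14 vCPU, 0 vCPU left
host 4: place 45 vCPU, 19 vCPU left
host 3: place 18 vCPU, 4 vCPU left
host 5: place 43 vCPU, 21 vCPU left
host 4: place 17 vCPU, 2 vCPU left
host 6: place 40 vCPU, 24 vCPU left
host 5: place 18 vCPU, 3 vCPU left
host 6: place 11 vCPU, 13 vCPU left
host 7: place 45 vCPU, 19 vCPU left
host 8: place 33 vCPU, 31 vCPU left
host 7: place 19 vCPU, 0 vCPU left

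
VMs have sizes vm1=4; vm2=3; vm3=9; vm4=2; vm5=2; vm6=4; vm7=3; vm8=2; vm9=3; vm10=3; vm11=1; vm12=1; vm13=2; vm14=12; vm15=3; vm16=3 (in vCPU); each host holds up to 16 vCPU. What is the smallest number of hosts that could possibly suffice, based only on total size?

Total size = 4 + 3 + 9 + 2 + 2 + 4 + 3 + 2 + 3 + 3 + 1 + 1 + 2 + 12 + 3 + 3 = 57 vCPU.
⌈57 / 16⌉ = 4.

4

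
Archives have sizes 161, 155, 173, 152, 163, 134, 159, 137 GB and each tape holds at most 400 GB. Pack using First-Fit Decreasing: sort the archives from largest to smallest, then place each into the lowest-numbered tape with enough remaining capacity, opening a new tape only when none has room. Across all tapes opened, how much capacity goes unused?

366

Sorted descending: 173, 163, 161, 159, 155, 152, 137, 134.
Put 173 GB in tape 1; 227 GB remain.
Put 163 GB in tape 1; 64 GB remain.
Put 161 GB in tape 2; 239 GB remain.
Put 159 GB in tape 2; 80 GB remain.
Put 155 GB in tape 3; 245 GB remain.
Put 152 GB in tape 3; 93 GB remain.
Put 137 GB in tape 4; 263 GB remain.
Put 134 GB in tape 4; 129 GB remain.
4 tapes × 400 GB = 1600 GB; used 1234 GB; unused 366 GB.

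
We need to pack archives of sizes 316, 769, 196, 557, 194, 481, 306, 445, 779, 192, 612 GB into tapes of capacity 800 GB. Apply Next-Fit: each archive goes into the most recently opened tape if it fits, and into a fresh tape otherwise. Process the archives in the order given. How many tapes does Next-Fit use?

tape 1: place 316 GB, 484 GB left
tape 2: place 769 GB, 31 GB left
tape 3: place 196 GB, 604 GB left
tape 3: place 557 GB, 47 GB left
tape 4: place 194 GB, 606 GB left
tape 4: place 481 GB, 125 GB left
tape 5: place 306 GB, 494 GB left
tape 5: place 445 GB, 49 GB left
tape 6: place 779 GB, 21 GB left
tape 7: place 192 GB, 608 GB left
tape 8: place 612 GB, 188 GB left

8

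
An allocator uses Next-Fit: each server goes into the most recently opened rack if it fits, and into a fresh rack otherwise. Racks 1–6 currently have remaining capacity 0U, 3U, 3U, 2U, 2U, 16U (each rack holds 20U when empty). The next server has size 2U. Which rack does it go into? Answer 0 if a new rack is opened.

6

Next-Fit only looks at rack 6, which has 16U free.
2U fits there.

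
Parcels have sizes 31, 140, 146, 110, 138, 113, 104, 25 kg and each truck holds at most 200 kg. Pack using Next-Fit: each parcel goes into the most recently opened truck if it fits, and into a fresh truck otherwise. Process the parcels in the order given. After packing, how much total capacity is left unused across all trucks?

393

truck 1: place 31 kg, 169 kg left
truck 1: place 140 kg, 29 kg left
truck 2: place 146 kg, 54 kg left
truck 3: place 110 kg, 90 kg left
truck 4: place 138 kg, 62 kg left
truck 5: place 113 kg, 87 kg left
truck 6: place 104 kg, 96 kg left
truck 6: place 25 kg, 71 kg left
6 trucks × 200 kg = 1200 kg; used 807 kg; unused 393 kg.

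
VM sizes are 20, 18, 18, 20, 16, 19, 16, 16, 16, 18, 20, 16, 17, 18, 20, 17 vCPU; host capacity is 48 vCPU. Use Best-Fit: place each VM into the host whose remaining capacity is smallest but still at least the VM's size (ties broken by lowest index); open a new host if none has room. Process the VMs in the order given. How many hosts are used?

host 1: place 20 vCPU, 28 vCPU left
host 1: place 18 vCPU, 10 vCPU left
host 2: place 18 vCPU, 30 vCPU left
host 2: place 20 vCPU, 10 vCPU left
host 3: place 16 vCPU, 32 vCPU left
host 3: place 19 vCPU, 13 vCPU left
host 4: place 16 vCPU, 32 vCPU left
host 4: place 16 vCPU, 16 vCPU left
host 4: place 16 vCPU, 0 vCPU left
host 5: place 18 vCPU, 30 vCPU left
host 5: place 20 vCPU, 10 vCPU left
host 6: place 16 vCPU, 32 vCPU left
host 6: place 17 vCPU, 15 vCPU left
host 7: place 18 vCPU, 30 vCPU left
host 7: place 20 vCPU, 10 vCPU left
host 8: place 17 vCPU, 31 vCPU left

8 hosts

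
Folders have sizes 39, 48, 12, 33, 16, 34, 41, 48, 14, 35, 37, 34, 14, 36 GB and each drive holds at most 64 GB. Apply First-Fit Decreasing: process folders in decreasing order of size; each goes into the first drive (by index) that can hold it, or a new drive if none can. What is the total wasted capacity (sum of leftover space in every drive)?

199

Sorted descending: 48, 48, 41, 39, 37, 36, 35, 34, 34, 33, 16, 14, 14, 12.
48 GB → drive 1 (remaining 16 GB)
48 GB → drive 2 (remaining 16 GB)
41 GB → drive 3 (remaining 23 GB)
39 GB → drive 4 (remaining 25 GB)
37 GB → drive 5 (remaining 27 GB)
36 GB → drive 6 (remaining 28 GB)
35 GB → drive 7 (remaining 29 GB)
34 GB → drive 8 (remaining 30 GB)
34 GB → drive 9 (remaining 30 GB)
33 GB → drive 10 (remaining 31 GB)
16 GB → drive 1 (remaining 0 GB)
14 GB → drive 2 (remaining 2 GB)
14 GB → drive 3 (remaining 9 GB)
12 GB → drive 4 (remaining 13 GB)
10 drives × 64 GB = 640 GB; used 441 GB; unused 199 GB.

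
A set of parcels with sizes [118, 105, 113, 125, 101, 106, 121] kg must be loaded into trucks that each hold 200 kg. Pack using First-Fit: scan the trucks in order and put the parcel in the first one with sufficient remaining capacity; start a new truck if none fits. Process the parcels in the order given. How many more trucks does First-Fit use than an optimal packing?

First-Fit: [118] [105] [113] [125] [101] [106] [121] → 7 trucks.
7 parcels exceed 100 kg (half the capacity), and no two of those can share a truck, so at least 7 trucks are needed.
So 7 is already optimal.

0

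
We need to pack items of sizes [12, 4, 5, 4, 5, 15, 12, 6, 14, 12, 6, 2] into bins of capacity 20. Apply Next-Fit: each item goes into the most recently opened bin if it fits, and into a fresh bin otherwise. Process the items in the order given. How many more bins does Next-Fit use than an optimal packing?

Next-Fit: [12,4] [5,4,5] [15] [12,6] [14] [12,6,2] → 6 bins.
Total size 97; any packing needs at least ⌈97/20⌉ = 5 bins.
An optimal packing achieves that bound: [15,5] [14,6] [12,6,2] [12,5] [12,4,4] → 5 bins.
Excess: 6 − 5 = 1.

1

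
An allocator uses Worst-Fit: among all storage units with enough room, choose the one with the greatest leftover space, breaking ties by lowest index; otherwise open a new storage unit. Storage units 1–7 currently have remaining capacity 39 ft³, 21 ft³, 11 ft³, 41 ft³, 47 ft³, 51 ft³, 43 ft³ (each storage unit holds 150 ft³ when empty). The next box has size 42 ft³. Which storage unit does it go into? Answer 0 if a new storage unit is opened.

Storage units with room: storage unit 5 (47 ft³), storage unit 6 (51 ft³), storage unit 7 (43 ft³).
Most room is storage unit 6 with 51 ft³ free.

6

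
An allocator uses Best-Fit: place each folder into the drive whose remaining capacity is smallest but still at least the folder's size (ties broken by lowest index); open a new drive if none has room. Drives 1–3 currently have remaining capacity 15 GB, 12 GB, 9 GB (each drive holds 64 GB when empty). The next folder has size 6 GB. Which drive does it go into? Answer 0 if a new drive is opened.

3

Drives with room: drive 1 (15 GB), drive 2 (12 GB), drive 3 (9 GB).
Tightest fit is drive 3 with 9 GB free.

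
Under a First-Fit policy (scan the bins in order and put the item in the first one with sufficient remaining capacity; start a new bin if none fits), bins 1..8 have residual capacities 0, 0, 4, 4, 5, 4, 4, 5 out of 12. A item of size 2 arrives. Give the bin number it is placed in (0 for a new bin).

3

Bins with room: bin 3 (4), bin 4 (4), bin 5 (5), bin 6 (4), bin 7 (4), bin 8 (5).
The first with room is bin 3.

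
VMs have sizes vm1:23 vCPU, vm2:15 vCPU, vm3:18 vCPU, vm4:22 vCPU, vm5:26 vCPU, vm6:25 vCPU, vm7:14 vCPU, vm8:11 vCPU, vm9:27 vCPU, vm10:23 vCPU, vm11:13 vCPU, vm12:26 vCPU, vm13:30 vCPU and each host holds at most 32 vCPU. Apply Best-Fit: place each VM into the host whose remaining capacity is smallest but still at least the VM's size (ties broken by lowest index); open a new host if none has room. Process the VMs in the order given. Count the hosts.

11

host 1: place vm1 (23 vCPU), 9 vCPU left
host 2: place vm2 (15 vCPU), 17 vCPU left
host 3: place vm3 (18 vCPU), 14 vCPU left
host 4: place vm4 (22 vCPU), 10 vCPU left
host 5: place vm5 (26 vCPU), 6 vCPU left
host 6: place vm6 (25 vCPU), 7 vCPU left
host 3: place vm7 (14 vCPU), 0 vCPU left
host 2: place vm8 (11 vCPU), 6 vCPU left
host 7: place vm9 (27 vCPU), 5 vCPU left
host 8: place vm10 (23 vCPU), 9 vCPU left
host 9: place vm11 (13 vCPU), 19 vCPU left
host 10: place vm12 (26 vCPU), 6 vCPU left
host 11: place vm13 (30 vCPU), 2 vCPU left
Final hosts: [23] [15,11] [18,14] [22] [26] [25] [27] [23] [13] [26] [30].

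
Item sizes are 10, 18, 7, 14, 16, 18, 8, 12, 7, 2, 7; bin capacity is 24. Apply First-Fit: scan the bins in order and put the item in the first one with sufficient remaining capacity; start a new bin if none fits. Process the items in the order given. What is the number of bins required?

6

10 → bin 1 (remaining 14)
18 → bin 2 (remaining 6)
7 → bin 1 (remaining 7)
14 → bin 3 (remaining 10)
16 → bin 4 (remaining 8)
18 → bin 5 (remaining 6)
8 → bin 3 (remaining 2)
12 → bin 6 (remaining 12)
7 → bin 1 (remaining 0)
2 → bin 2 (remaining 4)
7 → bin 4 (remaining 1)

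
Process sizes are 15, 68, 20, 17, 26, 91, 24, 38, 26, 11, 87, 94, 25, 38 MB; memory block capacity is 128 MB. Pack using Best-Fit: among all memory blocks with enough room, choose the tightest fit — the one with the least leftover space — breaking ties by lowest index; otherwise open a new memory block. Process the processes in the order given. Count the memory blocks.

5 memory blocks

Put 15 MB in memory block 1; 113 MB remain.
Put 68 MB in memory block 1; 45 MB remain.
Put 20 MB in memory block 1; 25 MB remain.
Put 17 MB in memory block 1; 8 MB remain.
Put 26 MB in memory block 2; 102 MB remain.
Put 91 MB in memory block 2; 11 MB remain.
Put 24 MB in memory block 3; 104 MB remain.
Put 38 MB in memory block 3; 66 MB remain.
Put 26 MB in memory block 3; 40 MB remain.
Put 11 MB in memory block 2; 0 MB remain.
Put 87 MB in memory block 4; 41 MB remain.
Put 94 MB in memory block 5; 34 MB remain.
Put 25 MB in memory block 5; 9 MB remain.
Put 38 MB in memory block 3; 2 MB remain.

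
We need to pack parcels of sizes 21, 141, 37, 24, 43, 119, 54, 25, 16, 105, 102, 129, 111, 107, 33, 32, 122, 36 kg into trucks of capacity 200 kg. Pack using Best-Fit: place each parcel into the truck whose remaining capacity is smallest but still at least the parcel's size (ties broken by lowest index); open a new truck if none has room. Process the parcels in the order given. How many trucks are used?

21 kg → truck 1 (remaining 179 kg)
141 kg → truck 1 (remaining 38 kg)
37 kg → truck 1 (remaining 1 kg)
24 kg → truck 2 (remaining 176 kg)
43 kg → truck 2 (remaining 133 kg)
119 kg → truck 2 (remaining 14 kg)
54 kg → truck 3 (remaining 146 kg)
25 kg → truck 3 (remaining 121 kg)
16 kg → truck 3 (remaining 105 kg)
105 kg → truck 3 (remaining 0 kg)
102 kg → truck 4 (remaining 98 kg)
129 kg → truck 5 (remaining 71 kg)
111 kg → truck 6 (remaining 89 kg)
107 kg → truck 7 (remaining 93 kg)
33 kg → truck 5 (remaining 38 kg)
32 kg → truck 5 (remaining 6 kg)
122 kg → truck 8 (remaining 78 kg)
36 kg → truck 8 (remaining 42 kg)
Final trucks: [21,141,37] [24,43,119] [54,25,16,105] [102] [129,33,32] [111] [107] [122,36].

8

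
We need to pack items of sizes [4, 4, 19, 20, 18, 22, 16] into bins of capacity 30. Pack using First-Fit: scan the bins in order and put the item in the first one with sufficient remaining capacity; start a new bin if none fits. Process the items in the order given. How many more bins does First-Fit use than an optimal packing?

First-Fit: [4,4,19] [20] [18] [22] [16] → 5 bins.
5 items exceed 15 (half the capacity), and no two of those can share a bin, so at least 5 bins are needed.
So 5 is already optimal.

0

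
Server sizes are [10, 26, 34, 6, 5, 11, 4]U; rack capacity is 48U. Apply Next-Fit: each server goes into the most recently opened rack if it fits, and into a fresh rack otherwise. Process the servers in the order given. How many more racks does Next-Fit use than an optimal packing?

1

Next-Fit: [10,26] [34,6,5] [11,4] → 3 racks.
Total size 96U; any packing needs at least ⌈96/48⌉ = 2 racks.
An optimal packing achieves that bound: [34,10,4] [26,11,6,5] → 2 racks.
Excess: 3 − 2 = 1.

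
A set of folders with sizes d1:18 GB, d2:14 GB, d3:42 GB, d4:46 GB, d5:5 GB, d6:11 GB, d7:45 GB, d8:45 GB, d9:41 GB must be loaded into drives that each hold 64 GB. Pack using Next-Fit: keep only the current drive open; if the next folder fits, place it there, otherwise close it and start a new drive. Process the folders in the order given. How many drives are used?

6

drive 1: place d1 (18 GB), 46 GB left
drive 1: place d2 (14 GB), 32 GB left
drive 2: place d3 (42 GB), 22 GB left
drive 3: place d4 (46 GB), 18 GB left
drive 3: place d5 (5 GB), 13 GB left
drive 3: place d6 (11 GB), 2 GB left
drive 4: place d7 (45 GB), 19 GB left
drive 5: place d8 (45 GB), 19 GB left
drive 6: place d9 (41 GB), 23 GB left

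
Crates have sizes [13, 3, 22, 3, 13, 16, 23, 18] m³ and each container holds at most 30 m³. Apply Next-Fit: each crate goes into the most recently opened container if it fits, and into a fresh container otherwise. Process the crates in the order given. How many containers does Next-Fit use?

13 m³ → container 1 (remaining 17 m³)
3 m³ → container 1 (remaining 14 m³)
22 m³ → container 2 (remaining 8 m³)
3 m³ → container 2 (remaining 5 m³)
13 m³ → container 3 (remaining 17 m³)
16 m³ → container 3 (remaining 1 m³)
23 m³ → container 4 (remaining 7 m³)
18 m³ → container 5 (remaining 12 m³)
Final containers: [13,3] [22,3] [13,16] [23] [18].

5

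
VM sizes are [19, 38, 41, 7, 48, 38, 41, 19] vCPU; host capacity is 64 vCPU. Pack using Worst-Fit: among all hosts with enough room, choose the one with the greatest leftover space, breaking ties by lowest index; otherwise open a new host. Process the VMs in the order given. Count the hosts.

5 hosts

19 vCPU → host 1 (remaining 45 vCPU)
38 vCPU → host 1 (remaining 7 vCPU)
41 vCPU → host 2 (remaining 23 vCPU)
7 vCPU → host 2 (remaining 16 vCPU)
48 vCPU → host 3 (remaining 16 vCPU)
38 vCPU → host 4 (remaining 26 vCPU)
41 vCPU → host 5 (remaining 23 vCPU)
19 vCPU → host 4 (remaining 7 vCPU)
Final hosts: [19,38] [41,7] [48] [38,19] [41].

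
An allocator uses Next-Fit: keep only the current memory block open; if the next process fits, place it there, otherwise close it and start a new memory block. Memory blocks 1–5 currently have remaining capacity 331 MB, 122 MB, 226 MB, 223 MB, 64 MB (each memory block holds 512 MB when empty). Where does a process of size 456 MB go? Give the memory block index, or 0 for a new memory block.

0

Next-Fit only looks at memory block 5, which has 64 MB free.
456 MB does not fit, so a new memory block is opened.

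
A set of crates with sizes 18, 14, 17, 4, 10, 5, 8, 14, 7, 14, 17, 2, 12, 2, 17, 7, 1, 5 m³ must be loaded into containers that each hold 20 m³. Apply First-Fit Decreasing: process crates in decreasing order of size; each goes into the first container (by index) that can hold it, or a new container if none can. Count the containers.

10

Sorted descending: 18, 17, 17, 17, 14, 14, 14, 12, 10, 8, 7, 7, 5, 5, 4, 2, 2, 1.
18 m³ → container 1 (remaining 2 m³)
17 m³ → container 2 (remaining 3 m³)
17 m³ → container 3 (remaining 3 m³)
17 m³ → container 4 (remaining 3 m³)
14 m³ → container 5 (remaining 6 m³)
14 m³ → container 6 (remaining 6 m³)
14 m³ → container 7 (remaining 6 m³)
12 m³ → container 8 (remaining 8 m³)
10 m³ → container 9 (remaining 10 m³)
8 m³ → container 8 (remaining 0 m³)
7 m³ → container 9 (remaining 3 m³)
7 m³ → container 10 (remaining 13 m³)
5 m³ → container 5 (remaining 1 m³)
5 m³ → container 6 (remaining 1 m³)
4 m³ → container 7 (remaining 2 m³)
2 m³ → container 1 (remaining 0 m³)
2 m³ → container 2 (remaining 1 m³)
1 m³ → container 2 (remaining 0 m³)
Final containers: [18,2] [17,2,1] [17] [17] [14,5] [14,5] [14,4] [12,8] [10,7] [7].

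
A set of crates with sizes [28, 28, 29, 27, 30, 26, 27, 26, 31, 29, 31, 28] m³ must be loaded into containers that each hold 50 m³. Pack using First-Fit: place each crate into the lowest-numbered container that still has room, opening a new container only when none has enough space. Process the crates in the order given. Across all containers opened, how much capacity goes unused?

Put 28 m³ in container 1; 22 m³ remain.
Put 28 m³ in container 2; 22 m³ remain.
Put 29 m³ in container 3; 21 m³ remain.
Put 27 m³ in container 4; 23 m³ remain.
Put 30 m³ in container 5; 20 m³ remain.
Put 26 m³ in container 6; 24 m³ remain.
Put 27 m³ in container 7; 23 m³ remain.
Put 26 m³ in container 8; 24 m³ remain.
Put 31 m³ in container 9; 19 m³ remain.
Put 29 m³ in container 10; 21 m³ remain.
Put 31 m³ in container 11; 19 m³ remain.
Put 28 m³ in container 12; 22 m³ remain.
12 containers × 50 m³ = 600 m³; used 340 m³; unused 260 m³.

260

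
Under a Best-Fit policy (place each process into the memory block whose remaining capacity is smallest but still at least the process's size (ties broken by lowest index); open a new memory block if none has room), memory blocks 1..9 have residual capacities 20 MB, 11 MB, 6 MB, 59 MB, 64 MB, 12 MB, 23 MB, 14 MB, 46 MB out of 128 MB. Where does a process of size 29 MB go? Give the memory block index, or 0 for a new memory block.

9

Memory blocks with room: memory block 4 (59 MB), memory block 5 (64 MB), memory block 9 (46 MB).
Tightest fit is memory block 9 with 46 MB free.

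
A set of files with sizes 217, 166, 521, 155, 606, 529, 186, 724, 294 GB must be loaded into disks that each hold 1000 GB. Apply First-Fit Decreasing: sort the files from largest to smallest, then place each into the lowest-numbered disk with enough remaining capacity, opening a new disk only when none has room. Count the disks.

Sorted descending: 724, 606, 529, 521, 294, 217, 186, 166, 155.
724 GB → disk 1 (remaining 276 GB)
606 GB → disk 2 (remaining 394 GB)
529 GB → disk 3 (remaining 471 GB)
521 GB → disk 4 (remaining 479 GB)
294 GB → disk 2 (remaining 100 GB)
217 GB → disk 1 (remaining 59 GB)
186 GB → disk 3 (remaining 285 GB)
166 GB → disk 3 (remaining 119 GB)
155 GB → disk 4 (remaining 324 GB)
Final disks: [724,217] [606,294] [529,186,166] [521,155].

4 disks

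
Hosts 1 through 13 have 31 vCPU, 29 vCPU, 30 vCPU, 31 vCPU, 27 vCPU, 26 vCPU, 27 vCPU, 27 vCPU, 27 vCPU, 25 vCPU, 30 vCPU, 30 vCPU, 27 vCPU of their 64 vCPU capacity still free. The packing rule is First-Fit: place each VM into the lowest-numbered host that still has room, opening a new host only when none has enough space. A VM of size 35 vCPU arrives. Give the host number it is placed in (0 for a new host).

0

No host has ≥ 35 vCPU free, so a new host is opened.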